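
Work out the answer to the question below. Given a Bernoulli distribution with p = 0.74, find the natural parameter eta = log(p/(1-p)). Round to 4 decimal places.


Natural parameter for Bernoulli: eta = log(p/(1-p)).
p = 0.74, 1-p = 0.26.
p/(1-p) = 2.846154.
eta = log(2.846154) = 1.0460

1.0460


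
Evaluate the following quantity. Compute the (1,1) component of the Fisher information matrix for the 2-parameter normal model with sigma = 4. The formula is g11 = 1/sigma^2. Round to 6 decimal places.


For the 2-parameter normal family, the Fisher metric has:
  g11 = 1/sigma^2, g22 = 2/sigma^2.
sigma = 4, sigma^2 = 16.
g11 = 0.062500

0.062500


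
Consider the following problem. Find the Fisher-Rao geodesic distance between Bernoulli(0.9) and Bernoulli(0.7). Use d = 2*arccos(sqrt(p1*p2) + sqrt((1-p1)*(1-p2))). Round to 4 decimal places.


Geodesic distance on Bernoulli manifold:
d(p1,p2) = 2*arccos(sqrt(p1*p2) + sqrt((1-p1)*(1-p2))).
sqrt(p1*p2) = sqrt(0.9*0.7) = 0.793725.
sqrt((1-p1)*(1-p2)) = sqrt(0.1*0.3) = 0.173205.
arg = 0.793725 + 0.173205 = 0.96693.
d = 2*arccos(0.96693) = 0.5158

0.5158


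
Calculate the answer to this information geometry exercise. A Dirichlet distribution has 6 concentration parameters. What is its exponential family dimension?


Exponential family dimension calculation:
Dirichlet with 6 components has 6 natural parameters.

6


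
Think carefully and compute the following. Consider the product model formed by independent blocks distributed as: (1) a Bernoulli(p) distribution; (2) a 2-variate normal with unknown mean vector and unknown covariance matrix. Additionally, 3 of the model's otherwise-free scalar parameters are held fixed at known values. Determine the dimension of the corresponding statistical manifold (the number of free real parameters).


The dimension of a statistical manifold equals the number of free
(independent) real parameters of the model. For a product of independent
blocks the parameter counts add.
- Bernoulli (p): 1.
- 2-variate normal: 2 (mean) + 2*3/2 = 3 (symmetric covariance) = 5.
Total = 1 + 5 = 6.
3 parameter(s) fixed at known values: 6 - 3 = 3.
Dimension = 3

3


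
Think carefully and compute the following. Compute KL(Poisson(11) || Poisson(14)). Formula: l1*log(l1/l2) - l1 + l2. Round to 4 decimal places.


KL divergence for Poisson:
KL = l1*log(l1/l2) - l1 + l2.
l1 = 11, l2 = 14.
log(11/14) = -0.241162.
l1*log(l1/l2) = 11 * -0.241162 = -2.652783.
KL = -2.652783 - 11 + 14 = 0.3472

0.3472


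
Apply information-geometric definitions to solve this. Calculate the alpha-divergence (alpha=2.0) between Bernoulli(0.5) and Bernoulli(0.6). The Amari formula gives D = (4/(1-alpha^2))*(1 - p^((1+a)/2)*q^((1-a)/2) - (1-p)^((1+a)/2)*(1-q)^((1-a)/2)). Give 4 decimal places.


Amari alpha-divergence:
D = (4/(1-alpha^2))*(1 - p^((1+a)/2)*q^((1-a)/2) - (1-p)^((1+a)/2)*(1-q)^((1-a)/2)).
alpha = 2.0, p = 0.5, q = 0.6.
e1 = (1+alpha)/2 = 1.5, e2 = (1-alpha)/2 = -0.5.
t1 = p^e1 * q^e2 = 0.5^1.5 * 0.6^-0.5 = 0.456435.
t2 = (1-p)^e1 * (1-q)^e2 = 0.5^1.5 * 0.4^-0.5 = 0.559017.
4/(1-alpha^2) = -1.333333.
D = -1.333333*(1 - 0.456435 - 0.559017) = 0.0206

0.0206


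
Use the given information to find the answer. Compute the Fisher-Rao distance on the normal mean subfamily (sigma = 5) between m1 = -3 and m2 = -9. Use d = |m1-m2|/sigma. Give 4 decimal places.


On the fixed-variance normal subfamily, geodesic distance = |m1-m2|/sigma.
|-3 - -9| = 6.
sigma = 5.
d = 6/5 = 1.2000

1.2000


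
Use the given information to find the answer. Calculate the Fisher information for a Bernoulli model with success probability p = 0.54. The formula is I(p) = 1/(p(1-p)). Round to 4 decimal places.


For Bernoulli(p), Fisher information is I(p) = 1/(p*(1-p)).
p = 0.54, 1-p = 0.46.
p*(1-p) = 0.2484.
I(p) = 1/0.2484 = 4.0258

4.0258


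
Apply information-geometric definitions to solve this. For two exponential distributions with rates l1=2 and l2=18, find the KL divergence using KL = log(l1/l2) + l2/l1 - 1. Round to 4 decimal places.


KL divergence for exponential family:
KL = log(l1/l2) + l2/l1 - 1.
log(2/18) = -2.197225.
18/2 = 9.0.
KL = -2.197225 + 9.0 - 1 = 5.8028

5.8028


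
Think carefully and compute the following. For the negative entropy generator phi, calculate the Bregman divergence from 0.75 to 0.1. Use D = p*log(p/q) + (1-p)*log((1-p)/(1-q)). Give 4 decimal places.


Bregman divergence with negative entropy generator:
D = p*log(p/q) + (1-p)*log((1-p)/(1-q)).
p = 0.75, q = 0.1.
p*log(p/q) = 0.75*log(0.75/0.1) = 1.511177.
(1-p)*log((1-p)/(1-q)) = 0.25*log(0.25/0.9) = -0.320233.
D = 1.511177 + -0.320233 = 1.1909

1.1909


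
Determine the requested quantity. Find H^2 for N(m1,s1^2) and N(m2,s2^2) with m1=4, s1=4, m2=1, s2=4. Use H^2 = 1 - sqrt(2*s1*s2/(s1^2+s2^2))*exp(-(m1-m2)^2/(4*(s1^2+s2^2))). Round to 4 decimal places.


Squared Hellinger distance for Gaussians:
H^2 = 1 - sqrt(2*s1*s2/(s1^2+s2^2)) * exp(-(m1-m2)^2/(4*(s1^2+s2^2))).
s1^2 = 16, s2^2 = 16, s1^2+s2^2 = 32.
sqrt(2*4*4/(32)) = 1.0.
(m1-m2)^2 = (3)^2 = 9.
exp(-9/(4*32)) = exp(-0.070312) = 0.932102.
H^2 = 1 - 1.0*0.932102 = 0.0679

0.0679


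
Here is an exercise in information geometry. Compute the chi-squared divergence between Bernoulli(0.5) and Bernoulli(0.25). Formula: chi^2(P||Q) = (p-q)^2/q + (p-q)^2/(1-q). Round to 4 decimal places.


Chi-squared divergence between Bernoulli distributions:
chi^2 = (p-q)^2/q + (p-q)^2/(1-q).
p = 0.5, q = 0.25, p-q = 0.25.
(p-q)^2 = 0.0625.
term1 = 0.0625/0.25 = 0.25.
term2 = 0.0625/0.75 = 0.083333.
chi^2 = 0.25 + 0.083333 = 0.3333

0.3333


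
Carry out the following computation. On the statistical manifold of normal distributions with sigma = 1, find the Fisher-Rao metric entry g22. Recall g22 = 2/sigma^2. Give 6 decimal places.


For the 2-parameter normal family, the Fisher metric has:
  g11 = 1/sigma^2, g22 = 2/sigma^2.
sigma = 1, sigma^2 = 1.
g22 = 2.000000

2.000000


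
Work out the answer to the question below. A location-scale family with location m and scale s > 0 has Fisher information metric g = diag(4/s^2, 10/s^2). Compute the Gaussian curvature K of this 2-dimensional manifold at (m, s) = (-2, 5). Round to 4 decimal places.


The metric has the form g = (A dm^2 + B ds^2)/s^2 with A = 4, B = 10.
Substitute u = sqrt(A/B)*m: g = B*(du^2 + ds^2)/s^2, i.e. B times the
Poincare upper half-plane metric, which has constant Gaussian curvature -1.
Scaling a 2D metric by a constant c divides the Gaussian curvature by c,
so K = -1/B = -1/(10) = -0.1000 everywhere (the point (m, s) = (-2, 5) is irrelevant:
the curvature is constant).
The requested Gaussian curvature is K = -0.1000.

-0.1000


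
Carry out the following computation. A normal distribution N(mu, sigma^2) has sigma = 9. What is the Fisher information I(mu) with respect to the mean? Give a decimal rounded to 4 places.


The Fisher information for the mean of a normal distribution is I(mu) = 1/sigma^2.
sigma = 9, so sigma^2 = 81.
I(mu) = 1/81 = 0.0123

0.0123


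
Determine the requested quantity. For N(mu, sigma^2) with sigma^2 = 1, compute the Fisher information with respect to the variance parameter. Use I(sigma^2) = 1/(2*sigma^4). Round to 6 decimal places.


Fisher information for variance: I(sigma^2) = 1/(2*sigma^4).
sigma^2 = 1, so sigma^4 = 1.
I = 1/(2*1) = 1/2 = 0.500000

0.500000


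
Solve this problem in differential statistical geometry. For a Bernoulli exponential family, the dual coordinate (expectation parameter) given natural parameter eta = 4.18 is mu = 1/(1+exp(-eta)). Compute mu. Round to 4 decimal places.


Dual coordinate (expectation parameter) for Bernoulli:
mu = 1/(1+exp(-eta)).
eta = 4.18.
exp(-eta) = exp(-4.18) = 0.015299.
mu = 1/(1+0.015299) = 0.9849

0.9849


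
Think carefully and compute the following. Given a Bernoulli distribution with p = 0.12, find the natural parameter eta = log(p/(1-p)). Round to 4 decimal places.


Natural parameter for Bernoulli: eta = log(p/(1-p)).
p = 0.12, 1-p = 0.88.
p/(1-p) = 0.136364.
eta = log(0.136364) = -1.9924

-1.9924


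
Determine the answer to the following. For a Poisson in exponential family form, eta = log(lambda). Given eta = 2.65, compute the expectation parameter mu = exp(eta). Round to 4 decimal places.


Expectation parameter for Poisson exponential family:
mu = exp(eta).
eta = 2.65.
mu = exp(2.65) = 14.1540

14.1540


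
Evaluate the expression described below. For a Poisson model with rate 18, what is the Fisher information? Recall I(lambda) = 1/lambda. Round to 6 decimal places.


Fisher information for Poisson: I(lambda) = 1/lambda.
lambda = 18.
I(lambda) = 1/18 = 0.055556

0.055556


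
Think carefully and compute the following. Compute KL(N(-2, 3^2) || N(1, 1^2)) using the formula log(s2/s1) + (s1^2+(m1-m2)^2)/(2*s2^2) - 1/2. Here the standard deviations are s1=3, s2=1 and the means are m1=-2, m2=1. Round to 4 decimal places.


KL divergence between normal distributions:
KL = log(s2/s1) + (s1^2 + (m1-m2)^2)/(2*s2^2) - 1/2.
log(1/3) = -1.098612.
(3^2 + (-2-1)^2)/(2*1^2) = (9 + 9)/2 = 9.0.
KL = -1.098612 + 9.0 - 0.5 = 7.4014

7.4014


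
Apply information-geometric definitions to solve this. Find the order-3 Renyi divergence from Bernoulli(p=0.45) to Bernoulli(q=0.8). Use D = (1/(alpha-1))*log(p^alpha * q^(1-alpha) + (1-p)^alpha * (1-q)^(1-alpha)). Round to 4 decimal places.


Renyi divergence of order alpha between Bernoulli distributions:
D = (1/(alpha-1))*log(p^alpha * q^(1-alpha) + (1-p)^alpha * (1-q)^(1-alpha)).
alpha = 3, p = 0.45, q = 0.8.
p^alpha * q^(1-alpha) = 0.45^3 * 0.8^-2 = 0.142383.
(1-p)^alpha * (1-q)^(1-alpha) = 0.55^3 * 0.2^-2 = 4.159375.
sum = 0.142383 + 4.159375 = 4.301758.
D = (1/2)*log(4.301758) = 0.7295

0.7295


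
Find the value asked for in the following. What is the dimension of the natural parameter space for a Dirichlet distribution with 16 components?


Exponential family dimension calculation:
Dirichlet with 16 components has 16 natural parameters.

16


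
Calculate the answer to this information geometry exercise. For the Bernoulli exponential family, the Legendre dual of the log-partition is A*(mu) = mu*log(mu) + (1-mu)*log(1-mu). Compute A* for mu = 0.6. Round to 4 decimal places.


Legendre transform for Bernoulli:
A*(mu) = mu*log(mu) + (1-mu)*log(1-mu).
mu = 0.6, 1-mu = 0.4.
mu*log(mu) = 0.6*log(0.6) = -0.306495.
(1-mu)*log(1-mu) = 0.4*log(0.4) = -0.366516.
A* = -0.306495 + -0.366516 = -0.6730

-0.6730


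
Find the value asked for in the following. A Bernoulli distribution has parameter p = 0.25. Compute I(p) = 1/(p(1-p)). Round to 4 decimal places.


For Bernoulli(p), Fisher information is I(p) = 1/(p*(1-p)).
p = 0.25, 1-p = 0.75.
p*(1-p) = 0.1875.
I(p) = 1/0.1875 = 5.3333

5.3333


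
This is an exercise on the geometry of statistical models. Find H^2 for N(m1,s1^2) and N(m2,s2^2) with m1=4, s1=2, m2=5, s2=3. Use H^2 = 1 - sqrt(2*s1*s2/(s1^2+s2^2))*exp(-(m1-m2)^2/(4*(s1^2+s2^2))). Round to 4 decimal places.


Squared Hellinger distance for Gaussians:
H^2 = 1 - sqrt(2*s1*s2/(s1^2+s2^2)) * exp(-(m1-m2)^2/(4*(s1^2+s2^2))).
s1^2 = 4, s2^2 = 9, s1^2+s2^2 = 13.
sqrt(2*2*3/(13)) = 0.960769.
(m1-m2)^2 = (-1)^2 = 1.
exp(-1/(4*13)) = exp(-0.019231) = 0.980953.
H^2 = 1 - 0.960769*0.980953 = 0.0575

0.0575


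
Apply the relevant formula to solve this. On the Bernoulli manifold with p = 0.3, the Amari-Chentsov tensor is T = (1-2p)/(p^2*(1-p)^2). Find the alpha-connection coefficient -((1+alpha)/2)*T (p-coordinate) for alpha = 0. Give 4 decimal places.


Skewness (Amari-Chentsov) tensor: T = (1-2p)/(p^2*(1-p)^2).
p = 0.3, 1-2p = 0.4, p^2 = 0.09, (1-p)^2 = 0.49.
T = 0.4/(0.09 * 0.49) = 9.070295.
In the p-coordinate, Gamma^(alpha) = Gamma^(0) - (alpha/2)*T with Gamma^(0) = (1/2)*g'(p) = -T/2,
so Gamma^(alpha) = -((1+alpha)/2)*T.
alpha = 0, -(1+alpha)/2 = -0.5.
Gamma = -0.5 * 9.070295 = -4.5351

-4.5351


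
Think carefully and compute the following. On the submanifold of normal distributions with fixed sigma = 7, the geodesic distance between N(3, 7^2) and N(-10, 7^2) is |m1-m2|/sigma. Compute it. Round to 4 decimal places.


On the fixed-variance normal subfamily, geodesic distance = |m1-m2|/sigma.
|3 - -10| = 13.
sigma = 7.
d = 13/7 = 1.8571

1.8571


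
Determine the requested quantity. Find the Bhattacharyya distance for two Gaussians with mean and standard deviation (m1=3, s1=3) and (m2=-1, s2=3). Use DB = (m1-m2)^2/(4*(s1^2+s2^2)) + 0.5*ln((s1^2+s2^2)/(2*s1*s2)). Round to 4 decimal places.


Bhattacharyya distance between two Gaussians:
DB = (m1-m2)^2/(4*(s1^2+s2^2)) + (1/2)*ln((s1^2+s2^2)/(2*s1*s2)).
(m1-m2)^2 = (4)^2 = 16.
s1^2+s2^2 = 9 + 9 = 18.
term1 = 16/72 = 0.222222.
term2 = 0.5*ln(18/18.0) = 0.0.
DB = 0.222222 + 0.0 = 0.2222

0.2222


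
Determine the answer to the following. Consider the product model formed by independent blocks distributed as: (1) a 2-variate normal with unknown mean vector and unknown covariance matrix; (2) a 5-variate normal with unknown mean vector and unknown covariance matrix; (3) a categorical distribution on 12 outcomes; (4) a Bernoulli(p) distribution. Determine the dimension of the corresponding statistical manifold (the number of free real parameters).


The dimension of a statistical manifold equals the number of free
(independent) real parameters of the model. For a product of independent
blocks the parameter counts add.
- 2-variate normal: 2 (mean) + 2*3/2 = 3 (symmetric covariance) = 5.
- 5-variate normal: 5 (mean) + 5*6/2 = 15 (symmetric covariance) = 20.
- categorical on 12 outcomes (probabilities sum to 1): 12-1 = 11.
- Bernoulli (p): 1.
Total = 5 + 20 + 11 + 1 = 37.
Dimension = 37

37


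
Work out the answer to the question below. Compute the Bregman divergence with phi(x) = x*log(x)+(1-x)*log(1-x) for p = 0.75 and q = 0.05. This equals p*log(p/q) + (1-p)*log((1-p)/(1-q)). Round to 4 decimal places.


Bregman divergence with negative entropy generator:
D = p*log(p/q) + (1-p)*log((1-p)/(1-q)).
p = 0.75, q = 0.05.
p*log(p/q) = 0.75*log(0.75/0.05) = 2.031038.
(1-p)*log((1-p)/(1-q)) = 0.25*log(0.25/0.95) = -0.33375.
D = 2.031038 + -0.33375 = 1.6973

1.6973


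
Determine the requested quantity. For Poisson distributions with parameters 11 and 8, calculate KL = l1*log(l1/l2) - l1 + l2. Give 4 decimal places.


KL divergence for Poisson:
KL = l1*log(l1/l2) - l1 + l2.
l1 = 11, l2 = 8.
log(11/8) = 0.318454.
l1*log(l1/l2) = 11 * 0.318454 = 3.502991.
KL = 3.502991 - 11 + 8 = 0.5030

0.5030


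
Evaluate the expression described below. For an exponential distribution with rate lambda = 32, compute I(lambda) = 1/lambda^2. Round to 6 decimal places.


Fisher information for exponential: I(lambda) = 1/lambda^2.
lambda = 32, lambda^2 = 1024.
I = 1/1024 = 0.000977

0.000977


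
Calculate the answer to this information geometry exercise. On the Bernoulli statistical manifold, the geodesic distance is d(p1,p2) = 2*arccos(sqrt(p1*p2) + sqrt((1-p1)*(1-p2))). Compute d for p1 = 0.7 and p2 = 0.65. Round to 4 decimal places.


Geodesic distance on Bernoulli manifold:
d(p1,p2) = 2*arccos(sqrt(p1*p2) + sqrt((1-p1)*(1-p2))).
sqrt(p1*p2) = sqrt(0.7*0.65) = 0.674537.
sqrt((1-p1)*(1-p2)) = sqrt(0.3*0.35) = 0.324037.
arg = 0.674537 + 0.324037 = 0.998574.
d = 2*arccos(0.998574) = 0.1068

0.1068


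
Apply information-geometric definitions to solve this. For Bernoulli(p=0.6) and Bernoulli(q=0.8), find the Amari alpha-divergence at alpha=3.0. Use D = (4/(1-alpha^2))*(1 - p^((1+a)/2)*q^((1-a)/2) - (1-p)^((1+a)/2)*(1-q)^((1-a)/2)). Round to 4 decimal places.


Amari alpha-divergence:
D = (4/(1-alpha^2))*(1 - p^((1+a)/2)*q^((1-a)/2) - (1-p)^((1+a)/2)*(1-q)^((1-a)/2)).
alpha = 3.0, p = 0.6, q = 0.8.
e1 = (1+alpha)/2 = 2.0, e2 = (1-alpha)/2 = -1.0.
t1 = p^e1 * q^e2 = 0.6^2.0 * 0.8^-1.0 = 0.45.
t2 = (1-p)^e1 * (1-q)^e2 = 0.4^2.0 * 0.2^-1.0 = 0.8.
4/(1-alpha^2) = -0.5.
D = -0.5*(1 - 0.45 - 0.8) = 0.1250

0.1250


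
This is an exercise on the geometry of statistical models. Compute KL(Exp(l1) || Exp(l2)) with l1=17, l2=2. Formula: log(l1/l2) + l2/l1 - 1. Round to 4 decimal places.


KL divergence for exponential family:
KL = log(l1/l2) + l2/l1 - 1.
log(17/2) = 2.140066.
2/17 = 0.117647.
KL = 2.140066 + 0.117647 - 1 = 1.2577

1.2577


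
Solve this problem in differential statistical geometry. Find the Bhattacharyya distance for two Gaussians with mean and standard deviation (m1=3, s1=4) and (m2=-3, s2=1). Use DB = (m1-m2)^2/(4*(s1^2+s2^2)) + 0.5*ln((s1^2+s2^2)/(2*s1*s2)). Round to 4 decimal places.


Bhattacharyya distance between two Gaussians:
DB = (m1-m2)^2/(4*(s1^2+s2^2)) + (1/2)*ln((s1^2+s2^2)/(2*s1*s2)).
(m1-m2)^2 = (6)^2 = 36.
s1^2+s2^2 = 16 + 1 = 17.
term1 = 36/68 = 0.529412.
term2 = 0.5*ln(17/8.0) = 0.376886.
DB = 0.529412 + 0.376886 = 0.9063

0.9063


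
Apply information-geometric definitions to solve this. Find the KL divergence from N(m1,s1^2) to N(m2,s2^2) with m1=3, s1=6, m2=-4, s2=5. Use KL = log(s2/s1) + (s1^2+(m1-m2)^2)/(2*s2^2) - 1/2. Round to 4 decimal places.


KL divergence between normal distributions:
KL = log(s2/s1) + (s1^2 + (m1-m2)^2)/(2*s2^2) - 1/2.
log(5/6) = -0.182322.
(6^2 + (3--4)^2)/(2*5^2) = (36 + 49)/50 = 1.7.
KL = -0.182322 + 1.7 - 0.5 = 1.0177

1.0177


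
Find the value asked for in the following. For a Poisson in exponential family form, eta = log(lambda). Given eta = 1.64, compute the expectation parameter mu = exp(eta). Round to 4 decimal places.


Expectation parameter for Poisson exponential family:
mu = exp(eta).
eta = 1.64.
mu = exp(1.64) = 5.1552

5.1552


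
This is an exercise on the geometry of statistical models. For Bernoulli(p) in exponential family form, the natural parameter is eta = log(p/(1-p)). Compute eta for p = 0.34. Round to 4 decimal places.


Natural parameter for Bernoulli: eta = log(p/(1-p)).
p = 0.34, 1-p = 0.66.
p/(1-p) = 0.515152.
eta = log(0.515152) = -0.6633

-0.6633


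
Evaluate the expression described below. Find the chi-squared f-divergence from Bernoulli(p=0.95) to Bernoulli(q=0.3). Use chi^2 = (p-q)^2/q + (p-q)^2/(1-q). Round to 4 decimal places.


Chi-squared divergence between Bernoulli distributions:
chi^2 = (p-q)^2/q + (p-q)^2/(1-q).
p = 0.95, q = 0.3, p-q = 0.65.
(p-q)^2 = 0.4225.
term1 = 0.4225/0.3 = 1.408333.
term2 = 0.4225/0.7 = 0.603571.
chi^2 = 1.408333 + 0.603571 = 2.0119

2.0119


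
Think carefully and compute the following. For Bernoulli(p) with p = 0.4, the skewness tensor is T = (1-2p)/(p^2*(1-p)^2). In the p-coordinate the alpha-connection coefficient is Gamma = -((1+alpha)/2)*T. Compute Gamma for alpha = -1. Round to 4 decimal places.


Skewness (Amari-Chentsov) tensor: T = (1-2p)/(p^2*(1-p)^2).
p = 0.4, 1-2p = 0.2, p^2 = 0.16, (1-p)^2 = 0.36.
T = 0.2/(0.16 * 0.36) = 3.472222.
In the p-coordinate, Gamma^(alpha) = Gamma^(0) - (alpha/2)*T with Gamma^(0) = (1/2)*g'(p) = -T/2,
so Gamma^(alpha) = -((1+alpha)/2)*T.
alpha = -1, -(1+alpha)/2 = 0.0.
Gamma = 0.0 * 3.472222 = 0.0000

0.0000


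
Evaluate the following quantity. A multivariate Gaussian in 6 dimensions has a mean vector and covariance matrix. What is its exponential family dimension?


Exponential family dimension calculation:
For 6-dim MVN: mean has 6 params, covariance has 6*7/2 = 21 unique entries.
Total dim = 6 + 21 = 27.

27


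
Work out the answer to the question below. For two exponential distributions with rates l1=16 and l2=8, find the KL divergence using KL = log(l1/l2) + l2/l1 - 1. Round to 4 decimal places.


KL divergence for exponential family:
KL = log(l1/l2) + l2/l1 - 1.
log(16/8) = 0.693147.
8/16 = 0.5.
KL = 0.693147 + 0.5 - 1 = 0.1931

0.1931


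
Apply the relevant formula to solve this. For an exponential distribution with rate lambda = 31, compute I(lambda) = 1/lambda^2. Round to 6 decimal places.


Fisher information for exponential: I(lambda) = 1/lambda^2.
lambda = 31, lambda^2 = 961.
I = 1/961 = 0.001041

0.001041


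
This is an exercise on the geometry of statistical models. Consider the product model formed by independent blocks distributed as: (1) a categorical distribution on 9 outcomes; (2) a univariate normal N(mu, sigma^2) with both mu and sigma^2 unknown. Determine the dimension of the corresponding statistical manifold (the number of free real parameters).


The dimension of a statistical manifold equals the number of free
(independent) real parameters of the model. For a product of independent
blocks the parameter counts add.
- categorical on 9 outcomes (probabilities sum to 1): 9-1 = 8.
- normal (mu, sigma^2): 2.
Total = 8 + 2 = 10.
Dimension = 10

10


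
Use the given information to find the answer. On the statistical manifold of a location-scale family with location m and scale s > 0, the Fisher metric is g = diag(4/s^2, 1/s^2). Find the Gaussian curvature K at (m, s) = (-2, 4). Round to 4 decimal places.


The metric has the form g = (A dm^2 + B ds^2)/s^2 with A = 4, B = 1.
Substitute u = sqrt(A/B)*m: g = B*(du^2 + ds^2)/s^2, i.e. B times the
Poincare upper half-plane metric, which has constant Gaussian curvature -1.
Scaling a 2D metric by a constant c divides the Gaussian curvature by c,
so K = -1/B = -1/(1) = -1.0000 everywhere (the point (m, s) = (-2, 4) is irrelevant:
the curvature is constant).
The requested Gaussian curvature is K = -1.0000.

-1.0000


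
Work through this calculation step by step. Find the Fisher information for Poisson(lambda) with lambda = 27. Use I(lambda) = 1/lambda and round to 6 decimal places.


Fisher information for Poisson: I(lambda) = 1/lambda.
lambda = 27.
I(lambda) = 1/27 = 0.037037

0.037037


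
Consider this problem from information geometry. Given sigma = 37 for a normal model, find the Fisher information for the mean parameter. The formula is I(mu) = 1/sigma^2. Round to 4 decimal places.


The Fisher information for the mean of a normal distribution is I(mu) = 1/sigma^2.
sigma = 37, so sigma^2 = 1369.
I(mu) = 1/1369 = 0.0007

0.0007


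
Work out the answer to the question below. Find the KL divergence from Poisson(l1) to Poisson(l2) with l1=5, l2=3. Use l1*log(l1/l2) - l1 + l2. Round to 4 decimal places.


KL divergence for Poisson:
KL = l1*log(l1/l2) - l1 + l2.
l1 = 5, l2 = 3.
log(5/3) = 0.510826.
l1*log(l1/l2) = 5 * 0.510826 = 2.554128.
KL = 2.554128 - 5 + 3 = 0.5541

0.5541


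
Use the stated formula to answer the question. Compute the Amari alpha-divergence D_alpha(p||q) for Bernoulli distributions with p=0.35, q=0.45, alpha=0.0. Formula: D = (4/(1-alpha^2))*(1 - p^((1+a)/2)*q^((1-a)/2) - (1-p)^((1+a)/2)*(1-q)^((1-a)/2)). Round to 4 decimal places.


Amari alpha-divergence:
D = (4/(1-alpha^2))*(1 - p^((1+a)/2)*q^((1-a)/2) - (1-p)^((1+a)/2)*(1-q)^((1-a)/2)).
alpha = 0.0, p = 0.35, q = 0.45.
e1 = (1+alpha)/2 = 0.5, e2 = (1-alpha)/2 = 0.5.
t1 = p^e1 * q^e2 = 0.35^0.5 * 0.45^0.5 = 0.396863.
t2 = (1-p)^e1 * (1-q)^e2 = 0.65^0.5 * 0.55^0.5 = 0.597913.
4/(1-alpha^2) = 4.0.
D = 4.0*(1 - 0.396863 - 0.597913) = 0.0209

0.0209


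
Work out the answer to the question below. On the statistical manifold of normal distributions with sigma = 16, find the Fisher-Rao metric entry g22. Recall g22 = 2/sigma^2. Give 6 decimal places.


For the 2-parameter normal family, the Fisher metric has:
  g11 = 1/sigma^2, g22 = 2/sigma^2.
sigma = 16, sigma^2 = 256.
g22 = 0.007813

0.007813


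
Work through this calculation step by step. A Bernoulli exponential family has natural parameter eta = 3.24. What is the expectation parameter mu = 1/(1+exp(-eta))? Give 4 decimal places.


Dual coordinate (expectation parameter) for Bernoulli:
mu = 1/(1+exp(-eta)).
eta = 3.24.
exp(-eta) = exp(-3.24) = 0.039164.
mu = 1/(1+0.039164) = 0.9623

0.9623


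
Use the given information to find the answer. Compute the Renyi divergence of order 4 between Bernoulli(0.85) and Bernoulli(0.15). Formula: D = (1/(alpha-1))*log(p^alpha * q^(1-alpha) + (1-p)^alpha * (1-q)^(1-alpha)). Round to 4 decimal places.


Renyi divergence of order alpha between Bernoulli distributions:
D = (1/(alpha-1))*log(p^alpha * q^(1-alpha) + (1-p)^alpha * (1-q)^(1-alpha)).
alpha = 4, p = 0.85, q = 0.15.
p^alpha * q^(1-alpha) = 0.85^4 * 0.15^-3 = 154.668519.
(1-p)^alpha * (1-q)^(1-alpha) = 0.15^4 * 0.85^-3 = 0.000824.
sum = 154.668519 + 0.000824 = 154.669343.
D = (1/3)*log(154.669343) = 1.6804

1.6804


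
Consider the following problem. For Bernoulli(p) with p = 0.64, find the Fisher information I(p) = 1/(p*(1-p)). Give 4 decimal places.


For Bernoulli(p), Fisher information is I(p) = 1/(p*(1-p)).
p = 0.64, 1-p = 0.36.
p*(1-p) = 0.2304.
I(p) = 1/0.2304 = 4.3403

4.3403


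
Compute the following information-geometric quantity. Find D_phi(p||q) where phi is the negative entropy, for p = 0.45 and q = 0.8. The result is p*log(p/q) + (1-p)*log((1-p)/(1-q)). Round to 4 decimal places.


Bregman divergence with negative entropy generator:
D = p*log(p/q) + (1-p)*log((1-p)/(1-q)).
p = 0.45, q = 0.8.
p*log(p/q) = 0.45*log(0.45/0.8) = -0.258914.
(1-p)*log((1-p)/(1-q)) = 0.55*log(0.55/0.2) = 0.556381.
D = -0.258914 + 0.556381 = 0.2975

0.2975


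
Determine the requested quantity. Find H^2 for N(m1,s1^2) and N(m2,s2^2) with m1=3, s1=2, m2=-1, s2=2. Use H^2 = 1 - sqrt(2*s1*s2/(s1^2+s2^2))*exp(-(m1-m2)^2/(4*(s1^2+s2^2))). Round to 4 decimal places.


Squared Hellinger distance for Gaussians:
H^2 = 1 - sqrt(2*s1*s2/(s1^2+s2^2)) * exp(-(m1-m2)^2/(4*(s1^2+s2^2))).
s1^2 = 4, s2^2 = 4, s1^2+s2^2 = 8.
sqrt(2*2*2/(8)) = 1.0.
(m1-m2)^2 = (4)^2 = 16.
exp(-16/(4*8)) = exp(-0.5) = 0.606531.
H^2 = 1 - 1.0*0.606531 = 0.3935

0.3935


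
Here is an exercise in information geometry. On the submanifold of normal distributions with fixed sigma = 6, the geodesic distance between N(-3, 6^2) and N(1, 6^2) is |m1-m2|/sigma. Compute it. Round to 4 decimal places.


On the fixed-variance normal subfamily, geodesic distance = |m1-m2|/sigma.
|-3 - 1| = 4.
sigma = 6.
d = 4/6 = 0.6667

0.6667


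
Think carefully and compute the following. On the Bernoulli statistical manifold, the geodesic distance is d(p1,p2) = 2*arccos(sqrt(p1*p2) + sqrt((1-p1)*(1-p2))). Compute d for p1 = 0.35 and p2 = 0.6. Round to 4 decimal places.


Geodesic distance on Bernoulli manifold:
d(p1,p2) = 2*arccos(sqrt(p1*p2) + sqrt((1-p1)*(1-p2))).
sqrt(p1*p2) = sqrt(0.35*0.6) = 0.458258.
sqrt((1-p1)*(1-p2)) = sqrt(0.65*0.4) = 0.509902.
arg = 0.458258 + 0.509902 = 0.96816.
d = 2*arccos(0.96816) = 0.5061

0.5061


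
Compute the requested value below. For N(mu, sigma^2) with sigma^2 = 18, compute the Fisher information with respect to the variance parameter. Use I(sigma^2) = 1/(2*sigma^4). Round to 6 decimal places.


Fisher information for variance: I(sigma^2) = 1/(2*sigma^4).
sigma^2 = 18, so sigma^4 = 324.
I = 1/(2*324) = 1/648 = 0.001543

0.001543


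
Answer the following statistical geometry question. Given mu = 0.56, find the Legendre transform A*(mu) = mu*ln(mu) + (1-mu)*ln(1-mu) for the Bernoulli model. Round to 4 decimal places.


Legendre transform for Bernoulli:
A*(mu) = mu*log(mu) + (1-mu)*log(1-mu).
mu = 0.56, 1-mu = 0.44.
mu*log(mu) = 0.56*log(0.56) = -0.324698.
(1-mu)*log(1-mu) = 0.44*log(0.44) = -0.361231.
A* = -0.324698 + -0.361231 = -0.6859

-0.6859


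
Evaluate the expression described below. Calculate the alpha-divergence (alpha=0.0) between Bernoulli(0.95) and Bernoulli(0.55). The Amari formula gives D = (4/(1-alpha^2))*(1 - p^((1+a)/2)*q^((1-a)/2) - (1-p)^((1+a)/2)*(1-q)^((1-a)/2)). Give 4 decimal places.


Amari alpha-divergence:
D = (4/(1-alpha^2))*(1 - p^((1+a)/2)*q^((1-a)/2) - (1-p)^((1+a)/2)*(1-q)^((1-a)/2)).
alpha = 0.0, p = 0.95, q = 0.55.
e1 = (1+alpha)/2 = 0.5, e2 = (1-alpha)/2 = 0.5.
t1 = p^e1 * q^e2 = 0.95^0.5 * 0.55^0.5 = 0.722842.
t2 = (1-p)^e1 * (1-q)^e2 = 0.05^0.5 * 0.45^0.5 = 0.15.
4/(1-alpha^2) = 4.0.
D = 4.0*(1 - 0.722842 - 0.15) = 0.5086

0.5086


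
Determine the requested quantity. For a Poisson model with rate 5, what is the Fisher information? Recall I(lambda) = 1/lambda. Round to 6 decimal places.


Fisher information for Poisson: I(lambda) = 1/lambda.
lambda = 5.
I(lambda) = 1/5 = 0.200000

0.200000


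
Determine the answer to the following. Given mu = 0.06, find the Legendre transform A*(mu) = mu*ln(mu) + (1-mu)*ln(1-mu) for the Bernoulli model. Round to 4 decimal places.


Legendre transform for Bernoulli:
A*(mu) = mu*log(mu) + (1-mu)*log(1-mu).
mu = 0.06, 1-mu = 0.94.
mu*log(mu) = 0.06*log(0.06) = -0.168805.
(1-mu)*log(1-mu) = 0.94*log(0.94) = -0.058163.
A* = -0.168805 + -0.058163 = -0.2270

-0.2270


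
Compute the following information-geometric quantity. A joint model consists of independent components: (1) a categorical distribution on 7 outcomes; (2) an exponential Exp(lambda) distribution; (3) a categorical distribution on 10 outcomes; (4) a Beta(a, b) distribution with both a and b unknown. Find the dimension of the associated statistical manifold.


The dimension of a statistical manifold equals the number of free
(independent) real parameters of the model. For a product of independent
blocks the parameter counts add.
- categorical on 7 outcomes (probabilities sum to 1): 7-1 = 6.
- exponential (lambda): 1.
- categorical on 10 outcomes (probabilities sum to 1): 10-1 = 9.
- Beta (a, b): 2.
Total = 6 + 1 + 9 + 2 = 18.
Dimension = 18

18


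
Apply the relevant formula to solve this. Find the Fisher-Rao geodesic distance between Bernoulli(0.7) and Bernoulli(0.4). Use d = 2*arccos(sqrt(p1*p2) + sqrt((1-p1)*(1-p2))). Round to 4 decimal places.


Geodesic distance on Bernoulli manifold:
d(p1,p2) = 2*arccos(sqrt(p1*p2) + sqrt((1-p1)*(1-p2))).
sqrt(p1*p2) = sqrt(0.7*0.4) = 0.52915.
sqrt((1-p1)*(1-p2)) = sqrt(0.3*0.6) = 0.424264.
arg = 0.52915 + 0.424264 = 0.953414.
d = 2*arccos(0.953414) = 0.6129

0.6129


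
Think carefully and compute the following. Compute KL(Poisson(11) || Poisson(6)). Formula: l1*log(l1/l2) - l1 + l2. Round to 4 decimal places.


KL divergence for Poisson:
KL = l1*log(l1/l2) - l1 + l2.
l1 = 11, l2 = 6.
log(11/6) = 0.606136.
l1*log(l1/l2) = 11 * 0.606136 = 6.667494.
KL = 6.667494 - 11 + 6 = 1.6675

1.6675


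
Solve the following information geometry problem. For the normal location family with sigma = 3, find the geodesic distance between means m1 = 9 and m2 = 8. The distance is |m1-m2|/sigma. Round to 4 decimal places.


On the fixed-variance normal subfamily, geodesic distance = |m1-m2|/sigma.
|9 - 8| = 1.
sigma = 3.
d = 1/3 = 0.3333

0.3333


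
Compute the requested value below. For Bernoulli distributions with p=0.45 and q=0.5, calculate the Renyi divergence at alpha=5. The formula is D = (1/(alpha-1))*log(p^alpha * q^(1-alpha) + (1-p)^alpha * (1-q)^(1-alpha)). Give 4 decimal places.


Renyi divergence of order alpha between Bernoulli distributions:
D = (1/(alpha-1))*log(p^alpha * q^(1-alpha) + (1-p)^alpha * (1-q)^(1-alpha)).
alpha = 5, p = 0.45, q = 0.5.
p^alpha * q^(1-alpha) = 0.45^5 * 0.5^-4 = 0.295245.
(1-p)^alpha * (1-q)^(1-alpha) = 0.55^5 * 0.5^-4 = 0.805255.
sum = 0.295245 + 0.805255 = 1.1005.
D = (1/4)*log(1.1005) = 0.0239

0.0239


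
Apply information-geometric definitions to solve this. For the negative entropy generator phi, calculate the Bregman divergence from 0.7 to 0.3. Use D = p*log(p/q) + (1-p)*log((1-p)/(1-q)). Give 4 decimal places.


Bregman divergence with negative entropy generator:
D = p*log(p/q) + (1-p)*log((1-p)/(1-q)).
p = 0.7, q = 0.3.
p*log(p/q) = 0.7*log(0.7/0.3) = 0.593109.
(1-p)*log((1-p)/(1-q)) = 0.3*log(0.3/0.7) = -0.254189.
D = 0.593109 + -0.254189 = 0.3389

0.3389


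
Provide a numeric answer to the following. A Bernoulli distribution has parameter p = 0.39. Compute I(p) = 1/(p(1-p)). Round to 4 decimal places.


For Bernoulli(p), Fisher information is I(p) = 1/(p*(1-p)).
p = 0.39, 1-p = 0.61.
p*(1-p) = 0.2379.
I(p) = 1/0.2379 = 4.2034

4.2034


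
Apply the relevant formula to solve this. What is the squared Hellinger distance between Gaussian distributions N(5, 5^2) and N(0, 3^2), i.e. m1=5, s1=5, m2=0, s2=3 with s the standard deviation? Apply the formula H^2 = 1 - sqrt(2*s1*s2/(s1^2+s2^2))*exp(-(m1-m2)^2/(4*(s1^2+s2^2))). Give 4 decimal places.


Squared Hellinger distance for Gaussians:
H^2 = 1 - sqrt(2*s1*s2/(s1^2+s2^2)) * exp(-(m1-m2)^2/(4*(s1^2+s2^2))).
s1^2 = 25, s2^2 = 9, s1^2+s2^2 = 34.
sqrt(2*5*3/(34)) = 0.939336.
(m1-m2)^2 = (5)^2 = 25.
exp(-25/(4*34)) = exp(-0.183824) = 0.832083.
H^2 = 1 - 0.939336*0.832083 = 0.2184

0.2184


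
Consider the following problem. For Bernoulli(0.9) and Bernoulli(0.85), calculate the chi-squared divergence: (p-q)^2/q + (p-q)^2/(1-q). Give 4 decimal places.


Chi-squared divergence between Bernoulli distributions:
chi^2 = (p-q)^2/q + (p-q)^2/(1-q).
p = 0.9, q = 0.85, p-q = 0.05.
(p-q)^2 = 0.0025.
term1 = 0.0025/0.85 = 0.002941.
term2 = 0.0025/0.15 = 0.016667.
chi^2 = 0.002941 + 0.016667 = 0.0196

0.0196


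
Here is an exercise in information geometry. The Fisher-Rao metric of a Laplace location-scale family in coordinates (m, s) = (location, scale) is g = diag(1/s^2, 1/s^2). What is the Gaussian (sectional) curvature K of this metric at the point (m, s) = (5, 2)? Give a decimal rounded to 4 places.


The metric has the form g = (A dm^2 + B ds^2)/s^2 with A = 1, B = 1.
Substitute u = sqrt(A/B)*m: g = B*(du^2 + ds^2)/s^2, i.e. B times the
Poincare upper half-plane metric, which has constant Gaussian curvature -1.
Scaling a 2D metric by a constant c divides the Gaussian curvature by c,
so K = -1/B = -1/(1) = -1.0000 everywhere (the point (m, s) = (5, 2) is irrelevant:
the curvature is constant).
The requested Gaussian curvature is K = -1.0000.

-1.0000


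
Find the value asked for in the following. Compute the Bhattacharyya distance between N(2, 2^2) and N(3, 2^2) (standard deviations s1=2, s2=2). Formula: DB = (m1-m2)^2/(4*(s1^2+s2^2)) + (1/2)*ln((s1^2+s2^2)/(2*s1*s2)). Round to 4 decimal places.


Bhattacharyya distance between two Gaussians:
DB = (m1-m2)^2/(4*(s1^2+s2^2)) + (1/2)*ln((s1^2+s2^2)/(2*s1*s2)).
(m1-m2)^2 = (-1)^2 = 1.
s1^2+s2^2 = 4 + 4 = 8.
term1 = 1/32 = 0.03125.
term2 = 0.5*ln(8/8.0) = 0.0.
DB = 0.03125 + 0.0 = 0.0313

0.0313


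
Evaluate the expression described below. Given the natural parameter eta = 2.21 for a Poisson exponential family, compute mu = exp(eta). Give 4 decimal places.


Expectation parameter for Poisson exponential family:
mu = exp(eta).
eta = 2.21.
mu = exp(2.21) = 9.1157

9.1157


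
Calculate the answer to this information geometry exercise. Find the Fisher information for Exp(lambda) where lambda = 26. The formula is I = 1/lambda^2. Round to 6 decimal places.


Fisher information for exponential: I(lambda) = 1/lambda^2.
lambda = 26, lambda^2 = 676.
I = 1/676 = 0.001479

0.001479


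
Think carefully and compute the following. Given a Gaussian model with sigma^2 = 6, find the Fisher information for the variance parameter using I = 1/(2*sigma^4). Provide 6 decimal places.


Fisher information for variance: I(sigma^2) = 1/(2*sigma^4).
sigma^2 = 6, so sigma^4 = 36.
I = 1/(2*36) = 1/72 = 0.013889

0.013889


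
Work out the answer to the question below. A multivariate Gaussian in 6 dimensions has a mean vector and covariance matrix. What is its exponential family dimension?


Exponential family dimension calculation:
For 6-dim MVN: mean has 6 params, covariance has 6*7/2 = 21 unique entries.
Total dim = 6 + 21 = 27.

27


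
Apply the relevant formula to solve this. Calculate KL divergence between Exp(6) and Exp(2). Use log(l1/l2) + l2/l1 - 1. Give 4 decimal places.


KL divergence for exponential family:
KL = log(l1/l2) + l2/l1 - 1.
log(6/2) = 1.098612.
2/6 = 0.333333.
KL = 1.098612 + 0.333333 - 1 = 0.4319

0.4319


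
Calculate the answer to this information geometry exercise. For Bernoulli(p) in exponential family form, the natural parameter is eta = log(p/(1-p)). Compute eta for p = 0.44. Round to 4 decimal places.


Natural parameter for Bernoulli: eta = log(p/(1-p)).
p = 0.44, 1-p = 0.56.
p/(1-p) = 0.785714.
eta = log(0.785714) = -0.2412

-0.2412


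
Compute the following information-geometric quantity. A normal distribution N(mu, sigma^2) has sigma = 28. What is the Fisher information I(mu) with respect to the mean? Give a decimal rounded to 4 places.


The Fisher information for the mean of a normal distribution is I(mu) = 1/sigma^2.
sigma = 28, so sigma^2 = 784.
I(mu) = 1/784 = 0.0013

0.0013


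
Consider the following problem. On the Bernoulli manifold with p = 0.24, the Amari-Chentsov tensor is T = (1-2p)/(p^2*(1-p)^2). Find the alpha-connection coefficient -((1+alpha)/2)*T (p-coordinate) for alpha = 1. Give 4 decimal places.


Skewness (Amari-Chentsov) tensor: T = (1-2p)/(p^2*(1-p)^2).
p = 0.24, 1-2p = 0.52, p^2 = 0.0576, (1-p)^2 = 0.5776.
T = 0.52/(0.0576 * 0.5776) = 15.629809.
In the p-coordinate, Gamma^(alpha) = Gamma^(0) - (alpha/2)*T with Gamma^(0) = (1/2)*g'(p) = -T/2,
so Gamma^(alpha) = -((1+alpha)/2)*T.
alpha = 1, -(1+alpha)/2 = -1.0.
Gamma = -1.0 * 15.629809 = -15.6298

-15.6298


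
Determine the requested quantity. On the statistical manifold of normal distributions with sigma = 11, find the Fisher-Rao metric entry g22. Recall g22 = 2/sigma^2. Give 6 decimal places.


For the 2-parameter normal family, the Fisher metric has:
  g11 = 1/sigma^2, g22 = 2/sigma^2.
sigma = 11, sigma^2 = 121.
g22 = 0.016529

0.016529


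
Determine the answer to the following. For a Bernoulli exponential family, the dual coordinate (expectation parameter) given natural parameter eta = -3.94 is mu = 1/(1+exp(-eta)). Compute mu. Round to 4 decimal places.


Dual coordinate (expectation parameter) for Bernoulli:
mu = 1/(1+exp(-eta)).
eta = -3.94.
exp(-eta) = exp(3.94) = 51.418601.
mu = 1/(1+51.418601) = 0.0191

0.0191


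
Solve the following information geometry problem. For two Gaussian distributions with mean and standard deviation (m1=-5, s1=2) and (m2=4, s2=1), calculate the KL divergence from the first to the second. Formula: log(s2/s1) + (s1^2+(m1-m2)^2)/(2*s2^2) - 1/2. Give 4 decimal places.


KL divergence between normal distributions:
KL = log(s2/s1) + (s1^2 + (m1-m2)^2)/(2*s2^2) - 1/2.
log(1/2) = -0.693147.
(2^2 + (-5-4)^2)/(2*1^2) = (4 + 81)/2 = 42.5.
KL = -0.693147 + 42.5 - 0.5 = 41.3069

41.3069


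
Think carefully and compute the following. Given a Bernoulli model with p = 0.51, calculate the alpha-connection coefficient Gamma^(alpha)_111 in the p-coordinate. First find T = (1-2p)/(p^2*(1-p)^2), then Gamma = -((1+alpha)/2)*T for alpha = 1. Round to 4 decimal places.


Skewness (Amari-Chentsov) tensor: T = (1-2p)/(p^2*(1-p)^2).
p = 0.51, 1-2p = -0.02, p^2 = 0.2601, (1-p)^2 = 0.2401.
T = -0.02/(0.2601 * 0.2401) = -0.320256.
In the p-coordinate, Gamma^(alpha) = Gamma^(0) - (alpha/2)*T with Gamma^(0) = (1/2)*g'(p) = -T/2,
so Gamma^(alpha) = -((1+alpha)/2)*T.
alpha = 1, -(1+alpha)/2 = -1.0.
Gamma = -1.0 * -0.320256 = 0.3203

0.3203


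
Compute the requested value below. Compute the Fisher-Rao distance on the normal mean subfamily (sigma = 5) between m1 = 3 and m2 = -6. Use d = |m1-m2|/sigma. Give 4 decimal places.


On the fixed-variance normal subfamily, geodesic distance = |m1-m2|/sigma.
|3 - -6| = 9.
sigma = 5.
d = 9/5 = 1.8000

1.8000


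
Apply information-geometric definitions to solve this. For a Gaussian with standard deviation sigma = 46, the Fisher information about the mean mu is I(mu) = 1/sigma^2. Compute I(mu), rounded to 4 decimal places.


The Fisher information for the mean of a normal distribution is I(mu) = 1/sigma^2.
sigma = 46, so sigma^2 = 2116.
I(mu) = 1/2116 = 0.0005

0.0005


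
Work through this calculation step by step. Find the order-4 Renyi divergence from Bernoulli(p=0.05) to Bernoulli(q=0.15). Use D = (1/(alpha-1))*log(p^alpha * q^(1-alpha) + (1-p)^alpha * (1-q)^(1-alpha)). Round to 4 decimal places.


Renyi divergence of order alpha between Bernoulli distributions:
D = (1/(alpha-1))*log(p^alpha * q^(1-alpha) + (1-p)^alpha * (1-q)^(1-alpha)).
alpha = 4, p = 0.05, q = 0.15.
p^alpha * q^(1-alpha) = 0.05^4 * 0.15^-3 = 0.001852.
(1-p)^alpha * (1-q)^(1-alpha) = 0.95^4 * 0.85^-3 = 1.326287.
sum = 0.001852 + 1.326287 = 1.328139.
D = (1/3)*log(1.328139) = 0.0946

0.0946
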